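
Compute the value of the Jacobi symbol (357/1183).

0

357 ≡ 1 (mod 4), so quadratic reciprocity gives (357/1183) = (1183/357). Reduce: 1183 ≡ 112 (mod 357). Now have (112/357).
Factor out 2: 112 = 2^4·7. Since 357 ≡ 5 (mod 8), (2/357) = -1, and (2/357)^4 = +1. Now have (7/357).
357 ≡ 1 (mod 4), so quadratic reciprocity gives (7/357) = (357/7). Reduce: 357 ≡ 0 (mod 7). Now have (0/7).
The numerator is now 0 with denominator 7 > 1: the symbol is 0.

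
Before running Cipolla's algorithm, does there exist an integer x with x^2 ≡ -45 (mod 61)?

Reduce the numerator: -45 ≡ 16 (mod 61), so (-45/61) = (16/61).
Factor out 2: 16 = 2^4. Since 61 ≡ 5 (mod 8), (2/61) = -1, and (2/61)^4 = +1. Now have (1/61).
(1/61) = 1. Collecting the sign factors: 1.
(-45/61) = 1, and 61 is prime, so -45 is a quadratic residue mod 61.

yes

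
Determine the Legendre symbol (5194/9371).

-1

Factor out 2: 5194 = 2·2597. Since 9371 ≡ 3 (mod 8), (2/9371) = -1. Now have -(2597/9371).
2597 ≡ 1 (mod 4), so quadratic reciprocity gives (2597/9371) = (9371/2597). Reduce: 9371 ≡ 1580 (mod 2597). Now have -(1580/2597).
Factor out 2: 1580 = 2^2·395. Since 2597 ≡ 5 (mod 8), (2/2597) = -1, and (2/2597)^2 = +1. Now have -(395/2597).
2597 ≡ 1 (mod 4), so quadratic reciprocity gives (395/2597) = (2597/395). Reduce: 2597 ≡ 227 (mod 395). Now have -(227/395).
Both 227 ≡ 3 and 395 ≡ 3 (mod 4), so reciprocity gives (227/395) = -(395/227). Reduce: 395 ≡ 168 (mod 227). Now have (168/227).
Factor out 2: 168 = 2^3·21. Since 227 ≡ 3 (mod 8), (2/227) = -1, and (2/227)^3 = -1. Now have -(21/227).
21 ≡ 1 (mod 4), so quadratic reciprocity gives (21/227) = (227/21). Reduce: 227 ≡ 17 (mod 21). Now have -(17/21).
17 ≡ 1 (mod 4), so quadratic reciprocity gives (17/21) = (21/17). Reduce: 21 ≡ 4 (mod 17). Now have -(4/17).
Factor out 2: 4 = 2^2. Since 17 ≡ 1 (mod 8), (2/17) = +1, and (2/17)^2 = +1. Now have -(1/17).
(1/17) = 1. Collecting the sign factors: -1.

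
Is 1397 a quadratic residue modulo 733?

Reduce the numerator: 1397 ≡ 664 (mod 733), so (1397/733) = (664/733).
Factor out 2: 664 = 2^3·83. Since 733 ≡ 5 (mod 8), (2/733) = -1, and (2/733)^3 = -1. Now have -(83/733).
733 ≡ 1 (mod 4), so quadratic reciprocity gives (83/733) = (733/83). Reduce: 733 ≡ 69 (mod 83). Now have -(69/83).
69 ≡ 1 (mod 4), so quadratic reciprocity gives (69/83) = (83/69). Reduce: 83 ≡ 14 (mod 69). Now have -(14/69).
Factor out 2: 14 = 2·7. Since 69 ≡ 5 (mod 8), (2/69) = -1. Now have (7/69).
69 ≡ 1 (mod 4), so quadratic reciprocity gives (7/69) = (69/7). Reduce: 69 ≡ 6 (mod 7). Now have (6/7).
Factor out 2: 6 = 2·3. Since 7 ≡ 7 (mod 8), (2/7) = +1. Now have (3/7).
Both 3 ≡ 3 and 7 ≡ 3 (mod 4), so reciprocity gives (3/7) = -(7/3). Reduce: 7 ≡ 1 (mod 3). Now have -(1/3).
(1/3) = 1. Collecting the sign factors: -1.
(1397/733) = -1, and 733 is prime, so 1397 is not a quadratic residue mod 733.

no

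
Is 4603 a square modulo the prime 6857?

6857 ≡ 1 (mod 4), so quadratic reciprocity gives (4603/6857) = (6857/4603). Reduce: 6857 ≡ 2254 (mod 4603). Now have (2254/4603).
Factor out 2: 2254 = 2·1127. Since 4603 ≡ 3 (mod 8), (2/4603) = -1. Now have -(1127/4603).
Both 1127 ≡ 3 and 4603 ≡ 3 (mod 4), so reciprocity gives (1127/4603) = -(4603/1127). Reduce: 4603 ≡ 95 (mod 1127). Now have (95/1127).
Both 95 ≡ 3 and 1127 ≡ 3 (mod 4), so reciprocity gives (95/1127) = -(1127/95). Reduce: 1127 ≡ 82 (mod 95). Now have -(82/95).
Factor out 2: 82 = 2·41. Since 95 ≡ 7 (mod 8), (2/95) = +1. Now have -(41/95).
41 ≡ 1 (mod 4), so quadratic reciprocity gives (41/95) = (95/41). Reduce: 95 ≡ 13 (mod 41). Now have -(13/41).
13 ≡ 1 (mod 4), so quadratic reciprocity gives (13/41) = (41/13). Reduce: 41 ≡ 2 (mod 13). Now have -(2/13).
Factor out 2: 2 = 2. Since 13 ≡ 5 (mod 8), (2/13) = -1. Now have (1/13).
(1/13) = 1. Collecting the sign factors: 1.
The Legendre symbol is 1, so x^2 ≡ 4603 (mod 6857) has solution.

yes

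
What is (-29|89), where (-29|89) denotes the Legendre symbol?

-1

(-29|89)
  = (60|89)    [-29 ≡ 60 mod 89]
  = (15|89)    [89 ≡ 1 mod 8 ⇒ (2|89)^2 = +1]
  = (89|15)    [QR: 89 ≡ 1 mod 4, sign kept]
  = (14|15)    [89 ≡ 14 mod 15]
  = (7|15)    [15 ≡ 7 mod 8 ⇒ (2|15) = +1]
  = -(15|7)    [QR: both ≡ 3 mod 4, sign flips]
  = -(1|7)    [15 ≡ 1 mod 7]
  = -1    [(1|7) = 1]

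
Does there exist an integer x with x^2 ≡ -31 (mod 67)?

Pull out -1: (-31|67) = (-1|67)·(31|67). Since 67 ≡ 3 (mod 4), (-1|67) = -1. Now have -(31|67).
Both 31 ≡ 3 and 67 ≡ 3 (mod 4), so reciprocity gives (31|67) = -(67|31). Reduce: 67 ≡ 5 (mod 31). Now have (5|31).
5 ≡ 1 (mod 4), so quadratic reciprocity gives (5|31) = (31|5). Reduce: 31 ≡ 1 (mod 5). Now have (1|5).
(1|5) = 1. Collecting the sign factors: 1.
The Legendre symbol is 1, so x^2 ≡ -31 (mod 67) has solution.

yes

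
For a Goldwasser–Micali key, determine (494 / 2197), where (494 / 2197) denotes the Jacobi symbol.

0

(494 / 2197)
  = -(247 / 2197)    [2197 ≡ 5 mod 8 ⇒ (2 / 2197) = -1]
  = -(2197 / 247)    [QR: 2197 ≡ 1 mod 4, sign kept]
  = -(221 / 247)    [2197 ≡ 221 mod 247]
  = -(247 / 221)    [QR: 221 ≡ 1 mod 4, sign kept]
  = -(26 / 221)    [247 ≡ 26 mod 221]
  = (13 / 221)    [221 ≡ 5 mod 8 ⇒ (2 / 221) = -1]
  = (221 / 13)    [QR: 13 ≡ 1 mod 4, sign kept]
  = (0 / 13)    [221 ≡ 0 mod 13]
  = 0    [numerator 0, gcd > 1]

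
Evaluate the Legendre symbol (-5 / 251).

-1

Pull out -1: (-5 / 251) = (-1 / 251)·(5 / 251). Since 251 ≡ 3 (mod 4), (-1 / 251) = -1. Now have -(5 / 251).
5 ≡ 1 (mod 4), so quadratic reciprocity gives (5 / 251) = (251 / 5). Reduce: 251 ≡ 1 (mod 5). Now have -(1 / 5).
(1 / 5) = 1. Collecting the sign factors: -1.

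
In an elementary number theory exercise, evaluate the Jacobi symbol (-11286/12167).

(-11286/12167)
  = -(11286/12167)    [12167 ≡ 3 mod 4 ⇒ (-1/12167) = -1]
  = -(5643/12167)    [12167 ≡ 7 mod 8 ⇒ (2/12167) = +1]
  = (12167/5643)    [QR: both ≡ 3 mod 4, sign flips]
  = (881/5643)    [12167 ≡ 881 mod 5643]
  = (5643/881)    [QR: 881 ≡ 1 mod 4, sign kept]
  = (357/881)    [5643 ≡ 357 mod 881]
  = (881/357)    [QR: 357 ≡ 1 mod 4, sign kept]
  = (167/357)    [881 ≡ 167 mod 357]
  = (357/167)    [QR: 357 ≡ 1 mod 4, sign kept]
  = (23/167)    [357 ≡ 23 mod 167]
  = -(167/23)    [QR: both ≡ 3 mod 4, sign flips]
  = -(6/23)    [167 ≡ 6 mod 23]
  = -(3/23)    [23 ≡ 7 mod 8 ⇒ (2/23) = +1]
  = (23/3)    [QR: both ≡ 3 mod 4, sign flips]
  = (2/3)    [23 ≡ 2 mod 3]
  = -(1/3)    [3 ≡ 3 mod 8 ⇒ (2/3) = -1]
  = -1    [(1/3) = 1]

-1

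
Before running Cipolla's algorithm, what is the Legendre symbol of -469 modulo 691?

Reduce the numerator: -469 ≡ 222 (mod 691), so (-469/691) = (222/691).
Factor out 2: 222 = 2·111. Since 691 ≡ 3 (mod 8), (2/691) = -1. Now have -(111/691).
Both 111 ≡ 3 and 691 ≡ 3 (mod 4), so reciprocity gives (111/691) = -(691/111). Reduce: 691 ≡ 25 (mod 111). Now have (25/111).
25 ≡ 1 (mod 4), so quadratic reciprocity gives (25/111) = (111/25). Reduce: 111 ≡ 11 (mod 25). Now have (11/25).
25 ≡ 1 (mod 4), so quadratic reciprocity gives (11/25) = (25/11). Reduce: 25 ≡ 3 (mod 11). Now have (3/11).
Both 3 ≡ 3 and 11 ≡ 3 (mod 4), so reciprocity gives (3/11) = -(11/3). Reduce: 11 ≡ 2 (mod 3). Now have -(2/3).
Factor out 2: 2 = 2. Since 3 ≡ 3 (mod 8), (2/3) = -1. Now have (1/3).
(1/3) = 1. Collecting the sign factors: 1.

1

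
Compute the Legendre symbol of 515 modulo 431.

Reduce the numerator: 515 ≡ 84 (mod 431), so (515|431) = (84|431).
Factor out 2: 84 = 2^2·21. Since 431 ≡ 7 (mod 8), (2|431) = +1, and (2|431)^2 = +1. Now have (21|431).
21 ≡ 1 (mod 4), so quadratic reciprocity gives (21|431) = (431|21). Reduce: 431 ≡ 11 (mod 21). Now have (11|21).
21 ≡ 1 (mod 4), so quadratic reciprocity gives (11|21) = (21|11). Reduce: 21 ≡ 10 (mod 11). Now have (10|11).
Factor out 2: 10 = 2·5. Since 11 ≡ 3 (mod 8), (2|11) = -1. Now have -(5|11).
5 ≡ 1 (mod 4), so quadratic reciprocity gives (5|11) = (11|5). Reduce: 11 ≡ 1 (mod 5). Now have -(1|5).
(1|5) = 1. Collecting the sign factors: -1.

-1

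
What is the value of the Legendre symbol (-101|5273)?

1

Reduce the numerator: -101 ≡ 5172 (mod 5273), so (-101|5273) = (5172|5273).
Factor out 2: 5172 = 2^2·1293. Since 5273 ≡ 1 (mod 8), (2|5273) = +1, and (2|5273)^2 = +1. Now have (1293|5273).
1293 ≡ 1 (mod 4), so quadratic reciprocity gives (1293|5273) = (5273|1293). Reduce: 5273 ≡ 101 (mod 1293). Now have (101|1293).
101 ≡ 1 (mod 4), so quadratic reciprocity gives (101|1293) = (1293|101). Reduce: 1293 ≡ 81 (mod 101). Now have (81|101).
81 ≡ 1 (mod 4), so quadratic reciprocity gives (81|101) = (101|81). Reduce: 101 ≡ 20 (mod 81). Now have (20|81).
Factor out 2: 20 = 2^2·5. Since 81 ≡ 1 (mod 8), (2|81) = +1, and (2|81)^2 = +1. Now have (5|81).
5 ≡ 1 (mod 4), so quadratic reciprocity gives (5|81) = (81|5). Reduce: 81 ≡ 1 (mod 5). Now have (1|5).
(1|5) = 1. Collecting the sign factors: 1.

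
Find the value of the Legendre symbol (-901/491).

Pull out -1: (-901/491) = (-1/491)·(901/491). Since 491 ≡ 3 (mod 4), (-1/491) = -1. Now have -(901/491).
Reduce the numerator: 901 ≡ 410 (mod 491), so (901/491) = (410/491).
Factor out 2: 410 = 2·205. Since 491 ≡ 3 (mod 8), (2/491) = -1. Now have (205/491).
205 ≡ 1 (mod 4), so quadratic reciprocity gives (205/491) = (491/205). Reduce: 491 ≡ 81 (mod 205). Now have (81/205).
81 ≡ 1 (mod 4), so quadratic reciprocity gives (81/205) = (205/81). Reduce: 205 ≡ 43 (mod 81). Now have (43/81).
81 ≡ 1 (mod 4), so quadratic reciprocity gives (43/81) = (81/43). Reduce: 81 ≡ 38 (mod 43). Now have (38/43).
Factor out 2: 38 = 2·19. Since 43 ≡ 3 (mod 8), (2/43) = -1. Now have -(19/43).
Both 19 ≡ 3 and 43 ≡ 3 (mod 4), so reciprocity gives (19/43) = -(43/19). Reduce: 43 ≡ 5 (mod 19). Now have (5/19).
5 ≡ 1 (mod 4), so quadratic reciprocity gives (5/19) = (19/5). Reduce: 19 ≡ 4 (mod 5). Now have (4/5).
Factor out 2: 4 = 2^2. Since 5 ≡ 5 (mod 8), (2/5) = -1, and (2/5)^2 = +1. Now have (1/5).
(1/5) = 1. Collecting the sign factors: 1.

1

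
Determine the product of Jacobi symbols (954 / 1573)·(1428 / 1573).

By multiplicativity, (954·1428 / 1573) = (954 / 1573)·(1428 / 1573).
First factor (954 / 1573):
(954 / 1573)
  = -(477 / 1573)    [1573 ≡ 5 mod 8 ⇒ (2 / 1573) = -1]
  = -(1573 / 477)    [QR: 477 ≡ 1 mod 4, sign kept]
  = -(142 / 477)    [1573 ≡ 142 mod 477]
  = (71 / 477)    [477 ≡ 5 mod 8 ⇒ (2 / 477) = -1]
  = (477 / 71)    [QR: 477 ≡ 1 mod 4, sign kept]
  = (51 / 71)    [477 ≡ 51 mod 71]
  = -(71 / 51)    [QR: both ≡ 3 mod 4, sign flips]
  = -(20 / 51)    [71 ≡ 20 mod 51]
  = -(5 / 51)    [51 ≡ 3 mod 8 ⇒ (2 / 51)^2 = +1]
  = -(51 / 5)    [QR: 5 ≡ 1 mod 4, sign kept]
  = -(1 / 5)    [51 ≡ 1 mod 5]
  = -1    [(1 / 5) = 1]
Second factor (1428 / 1573):
(1428 / 1573)
  = (357 / 1573)    [1573 ≡ 5 mod 8 ⇒ (2 / 1573)^2 = +1]
  = (1573 / 357)    [QR: 357 ≡ 1 mod 4, sign kept]
  = (145 / 357)    [1573 ≡ 145 mod 357]
  = (357 / 145)    [QR: 145 ≡ 1 mod 4, sign kept]
  = (67 / 145)    [357 ≡ 67 mod 145]
  = (145 / 67)    [QR: 145 ≡ 1 mod 4, sign kept]
  = (11 / 67)    [145 ≡ 11 mod 67]
  = -(67 / 11)    [QR: both ≡ 3 mod 4, sign flips]
  = -(1 / 11)    [67 ≡ 1 mod 11]
  = -1    [(1 / 11) = 1]
Product: (-1)·(-1) = 1.

1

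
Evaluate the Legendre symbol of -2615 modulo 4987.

(-2615/4987)
  = (2372/4987)    [-2615 ≡ 2372 mod 4987]
  = (593/4987)    [4987 ≡ 3 mod 8 ⇒ (2/4987)^2 = +1]
  = (4987/593)    [QR: 593 ≡ 1 mod 4, sign kept]
  = (243/593)    [4987 ≡ 243 mod 593]
  = (593/243)    [QR: 593 ≡ 1 mod 4, sign kept]
  = (107/243)    [593 ≡ 107 mod 243]
  = -(243/107)    [QR: both ≡ 3 mod 4, sign flips]
  = -(29/107)    [243 ≡ 29 mod 107]
  = -(107/29)    [QR: 29 ≡ 1 mod 4, sign kept]
  = -(20/29)    [107 ≡ 20 mod 29]
  = -(5/29)    [29 ≡ 5 mod 8 ⇒ (2/29)^2 = +1]
  = -(29/5)    [QR: 5 ≡ 1 mod 4, sign kept]
  = -(4/5)    [29 ≡ 4 mod 5]
  = -(1/5)    [5 ≡ 5 mod 8 ⇒ (2/5)^2 = +1]
  = -1    [(1/5) = 1]

-1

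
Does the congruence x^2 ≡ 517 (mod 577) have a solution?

517 ≡ 1 (mod 4), so quadratic reciprocity gives (517/577) = (577/517). Reduce: 577 ≡ 60 (mod 517). Now have (60/517).
Factor out 2: 60 = 2^2·15. Since 517 ≡ 5 (mod 8), (2/517) = -1, and (2/517)^2 = +1. Now have (15/517).
517 ≡ 1 (mod 4), so quadratic reciprocity gives (15/517) = (517/15). Reduce: 517 ≡ 7 (mod 15). Now have (7/15).
Both 7 ≡ 3 and 15 ≡ 3 (mod 4), so reciprocity gives (7/15) = -(15/7). Reduce: 15 ≡ 1 (mod 7). Now have -(1/7).
(1/7) = 1. Collecting the sign factors: -1.
The Legendre symbol is -1, so x^2 ≡ 517 (mod 577) has no solution.

no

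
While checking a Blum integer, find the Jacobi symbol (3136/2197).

(3136/2197)
  = (939/2197)    [3136 ≡ 939 mod 2197]
  = (2197/939)    [QR: 2197 ≡ 1 mod 4, sign kept]
  = (319/939)    [2197 ≡ 319 mod 939]
  = -(939/319)    [QR: both ≡ 3 mod 4, sign flips]
  = -(301/319)    [939 ≡ 301 mod 319]
  = -(319/301)    [QR: 301 ≡ 1 mod 4, sign kept]
  = -(18/301)    [319 ≡ 18 mod 301]
  = (9/301)    [301 ≡ 5 mod 8 ⇒ (2/301) = -1]
  = (301/9)    [QR: 9 ≡ 1 mod 4, sign kept]
  = (4/9)    [301 ≡ 4 mod 9]
  = (1/9)    [9 ≡ 1 mod 8 ⇒ (2/9)^2 = +1]
  = 1    [(1/9) = 1]

1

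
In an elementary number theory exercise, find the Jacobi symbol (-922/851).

Reduce the numerator: -922 ≡ 780 (mod 851), so (-922/851) = (780/851).
Factor out 2: 780 = 2^2·195. Since 851 ≡ 3 (mod 8), (2/851) = -1, and (2/851)^2 = +1. Now have (195/851).
Both 195 ≡ 3 and 851 ≡ 3 (mod 4), so reciprocity gives (195/851) = -(851/195). Reduce: 851 ≡ 71 (mod 195). Now have -(71/195).
Both 71 ≡ 3 and 195 ≡ 3 (mod 4), so reciprocity gives (71/195) = -(195/71). Reduce: 195 ≡ 53 (mod 71). Now have (53/71).
53 ≡ 1 (mod 4), so quadratic reciprocity gives (53/71) = (71/53). Reduce: 71 ≡ 18 (mod 53). Now have (18/53).
Factor out 2: 18 = 2·9. Since 53 ≡ 5 (mod 8), (2/53) = -1. Now have -(9/53).
9 ≡ 1 (mod 4), so quadratic reciprocity gives (9/53) = (53/9). Reduce: 53 ≡ 8 (mod 9). Now have -(8/9).
Factor out 2: 8 = 2^3. Since 9 ≡ 1 (mod 8), (2/9) = +1, and (2/9)^3 = +1. Now have -(1/9).
(1/9) = 1. Collecting the sign factors: -1.

-1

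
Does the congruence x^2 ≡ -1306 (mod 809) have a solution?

no

Pull out -1: (-1306|809) = (-1|809)·(1306|809). Since 809 ≡ 1 (mod 4), (-1|809) = +1. Now have (1306|809).
Reduce the numerator: 1306 ≡ 497 (mod 809), so (1306|809) = (497|809).
497 ≡ 1 (mod 4), so quadratic reciprocity gives (497|809) = (809|497). Reduce: 809 ≡ 312 (mod 497). Now have (312|497).
Factor out 2: 312 = 2^3·39. Since 497 ≡ 1 (mod 8), (2|497) = +1, and (2|497)^3 = +1. Now have (39|497).
497 ≡ 1 (mod 4), so quadratic reciprocity gives (39|497) = (497|39). Reduce: 497 ≡ 29 (mod 39). Now have (29|39).
29 ≡ 1 (mod 4), so quadratic reciprocity gives (29|39) = (39|29). Reduce: 39 ≡ 10 (mod 29). Now have (10|29).
Factor out 2: 10 = 2·5. Since 29 ≡ 5 (mod 8), (2|29) = -1. Now have -(5|29).
5 ≡ 1 (mod 4), so quadratic reciprocity gives (5|29) = (29|5). Reduce: 29 ≡ 4 (mod 5). Now have -(4|5).
Factor out 2: 4 = 2^2. Since 5 ≡ 5 (mod 8), (2|5) = -1, and (2|5)^2 = +1. Now have -(1|5).
(1|5) = 1. Collecting the sign factors: -1.
(-1306|809) = -1, and 809 is prime, so -1306 is not a quadratic residue mod 809.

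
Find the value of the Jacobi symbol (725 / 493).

0

Reduce the numerator: 725 ≡ 232 (mod 493), so (725 / 493) = (232 / 493).
Factor out 2: 232 = 2^3·29. Since 493 ≡ 5 (mod 8), (2 / 493) = -1, and (2 / 493)^3 = -1. Now have -(29 / 493).
29 ≡ 1 (mod 4), so quadratic reciprocity gives (29 / 493) = (493 / 29). Reduce: 493 ≡ 0 (mod 29). Now have -(0 / 29).
The numerator is now 0 with denominator 29 > 1: the symbol is 0.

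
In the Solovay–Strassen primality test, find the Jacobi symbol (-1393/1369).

Reduce the numerator: -1393 ≡ 1345 (mod 1369), so (-1393/1369) = (1345/1369).
1345 ≡ 1 (mod 4), so quadratic reciprocity gives (1345/1369) = (1369/1345). Reduce: 1369 ≡ 24 (mod 1345). Now have (24/1345).
Factor out 2: 24 = 2^3·3. Since 1345 ≡ 1 (mod 8), (2/1345) = +1, and (2/1345)^3 = +1. Now have (3/1345).
1345 ≡ 1 (mod 4), so quadratic reciprocity gives (3/1345) = (1345/3). Reduce: 1345 ≡ 1 (mod 3). Now have (1/3).
(1/3) = 1. Collecting the sign factors: 1.

1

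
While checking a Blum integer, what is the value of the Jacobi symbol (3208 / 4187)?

-1

Factor out 2: 3208 = 2^3·401. Since 4187 ≡ 3 (mod 8), (2 / 4187) = -1, and (2 / 4187)^3 = -1. Now have -(401 / 4187).
401 ≡ 1 (mod 4), so quadratic reciprocity gives (401 / 4187) = (4187 / 401). Reduce: 4187 ≡ 177 (mod 401). Now have -(177 / 401).
177 ≡ 1 (mod 4), so quadratic reciprocity gives (177 / 401) = (401 / 177). Reduce: 401 ≡ 47 (mod 177). Now have -(47 / 177).
177 ≡ 1 (mod 4), so quadratic reciprocity gives (47 / 177) = (177 / 47). Reduce: 177 ≡ 36 (mod 47). Now have -(36 / 47).
Factor out 2: 36 = 2^2·9. Since 47 ≡ 7 (mod 8), (2 / 47) = +1, and (2 / 47)^2 = +1. Now have -(9 / 47).
9 ≡ 1 (mod 4), so quadratic reciprocity gives (9 / 47) = (47 / 9). Reduce: 47 ≡ 2 (mod 9). Now have -(2 / 9).
Factor out 2: 2 = 2. Since 9 ≡ 1 (mod 8), (2 / 9) = +1. Now have -(1 / 9).
(1 / 9) = 1. Collecting the sign factors: -1.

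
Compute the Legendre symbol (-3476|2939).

(-3476|2939)
  = (2402|2939)    [-3476 ≡ 2402 mod 2939]
  = -(1201|2939)    [2939 ≡ 3 mod 8 ⇒ (2|2939) = -1]
  = -(2939|1201)    [QR: 1201 ≡ 1 mod 4, sign kept]
  = -(537|1201)    [2939 ≡ 537 mod 1201]
  = -(1201|537)    [QR: 537 ≡ 1 mod 4, sign kept]
  = -(127|537)    [1201 ≡ 127 mod 537]
  = -(537|127)    [QR: 537 ≡ 1 mod 4, sign kept]
  = -(29|127)    [537 ≡ 29 mod 127]
  = -(127|29)    [QR: 29 ≡ 1 mod 4, sign kept]
  = -(11|29)    [127 ≡ 11 mod 29]
  = -(29|11)    [QR: 29 ≡ 1 mod 4, sign kept]
  = -(7|11)    [29 ≡ 7 mod 11]
  = (11|7)    [QR: both ≡ 3 mod 4, sign flips]
  = (4|7)    [11 ≡ 4 mod 7]
  = (1|7)    [7 ≡ 7 mod 8 ⇒ (2|7)^2 = +1]
  = 1    [(1|7) = 1]

1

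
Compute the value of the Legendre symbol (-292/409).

-1

Reduce the numerator: -292 ≡ 117 (mod 409), so (-292/409) = (117/409).
117 ≡ 1 (mod 4), so quadratic reciprocity gives (117/409) = (409/117). Reduce: 409 ≡ 58 (mod 117). Now have (58/117).
Factor out 2: 58 = 2·29. Since 117 ≡ 5 (mod 8), (2/117) = -1. Now have -(29/117).
29 ≡ 1 (mod 4), so quadratic reciprocity gives (29/117) = (117/29). Reduce: 117 ≡ 1 (mod 29). Now have -(1/29).
(1/29) = 1. Collecting the sign factors: -1.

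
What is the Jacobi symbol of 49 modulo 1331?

(49/1331)
  = (1331/49)    [QR: 49 ≡ 1 mod 4, sign kept]
  = (8/49)    [1331 ≡ 8 mod 49]
  = (1/49)    [49 ≡ 1 mod 8 ⇒ (2/49)^3 = +1]
  = 1    [(1/49) = 1]

1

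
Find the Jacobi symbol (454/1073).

-1

Factor out 2: 454 = 2·227. Since 1073 ≡ 1 (mod 8), (2/1073) = +1. Now have (227/1073).
1073 ≡ 1 (mod 4), so quadratic reciprocity gives (227/1073) = (1073/227). Reduce: 1073 ≡ 165 (mod 227). Now have (165/227).
165 ≡ 1 (mod 4), so quadratic reciprocity gives (165/227) = (227/165). Reduce: 227 ≡ 62 (mod 165). Now have (62/165).
Factor out 2: 62 = 2·31. Since 165 ≡ 5 (mod 8), (2/165) = -1. Now have -(31/165).
165 ≡ 1 (mod 4), so quadratic reciprocity gives (31/165) = (165/31). Reduce: 165 ≡ 10 (mod 31). Now have -(10/31).
Factor out 2: 10 = 2·5. Since 31 ≡ 7 (mod 8), (2/31) = +1. Now have -(5/31).
5 ≡ 1 (mod 4), so quadratic reciprocity gives (5/31) = (31/5). Reduce: 31 ≡ 1 (mod 5). Now have -(1/5).
(1/5) = 1. Collecting the sign factors: -1.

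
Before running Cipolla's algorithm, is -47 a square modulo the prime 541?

yes

Reduce the numerator: -47 ≡ 494 (mod 541), so (-47/541) = (494/541).
Factor out 2: 494 = 2·247. Since 541 ≡ 5 (mod 8), (2/541) = -1. Now have -(247/541).
541 ≡ 1 (mod 4), so quadratic reciprocity gives (247/541) = (541/247). Reduce: 541 ≡ 47 (mod 247). Now have -(47/247).
Both 47 ≡ 3 and 247 ≡ 3 (mod 4), so reciprocity gives (47/247) = -(247/47). Reduce: 247 ≡ 12 (mod 47). Now have (12/47).
Factor out 2: 12 = 2^2·3. Since 47 ≡ 7 (mod 8), (2/47) = +1, and (2/47)^2 = +1. Now have (3/47).
Both 3 ≡ 3 and 47 ≡ 3 (mod 4), so reciprocity gives (3/47) = -(47/3). Reduce: 47 ≡ 2 (mod 3). Now have -(2/3).
Factor out 2: 2 = 2. Since 3 ≡ 3 (mod 8), (2/3) = -1. Now have (1/3).
(1/3) = 1. Collecting the sign factors: 1.
(-47/541) = 1, and 541 is prime, so -47 is a quadratic residue mod 541.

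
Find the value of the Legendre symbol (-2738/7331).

1

Reduce the numerator: -2738 ≡ 4593 (mod 7331), so (-2738/7331) = (4593/7331).
4593 ≡ 1 (mod 4), so quadratic reciprocity gives (4593/7331) = (7331/4593). Reduce: 7331 ≡ 2738 (mod 4593). Now have (2738/4593).
Factor out 2: 2738 = 2·1369. Since 4593 ≡ 1 (mod 8), (2/4593) = +1. Now have (1369/4593).
1369 ≡ 1 (mod 4), so quadratic reciprocity gives (1369/4593) = (4593/1369). Reduce: 4593 ≡ 486 (mod 1369). Now have (486/1369).
Factor out 2: 486 = 2·243. Since 1369 ≡ 1 (mod 8), (2/1369) = +1. Now have (243/1369).
1369 ≡ 1 (mod 4), so quadratic reciprocity gives (243/1369) = (1369/243). Reduce: 1369 ≡ 154 (mod 243). Now have (154/243).
Factor out 2: 154 = 2·77. Since 243 ≡ 3 (mod 8), (2/243) = -1. Now have -(77/243).
77 ≡ 1 (mod 4), so quadratic reciprocity gives (77/243) = (243/77). Reduce: 243 ≡ 12 (mod 77). Now have -(12/77).
Factor out 2: 12 = 2^2·3. Since 77 ≡ 5 (mod 8), (2/77) = -1, and (2/77)^2 = +1. Now have -(3/77).
77 ≡ 1 (mod 4), so quadratic reciprocity gives (3/77) = (77/3). Reduce: 77 ≡ 2 (mod 3). Now have -(2/3).
Factor out 2: 2 = 2. Since 3 ≡ 3 (mod 8), (2/3) = -1. Now have (1/3).
(1/3) = 1. Collecting the sign factors: 1.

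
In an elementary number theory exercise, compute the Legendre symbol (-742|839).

Reduce the numerator: -742 ≡ 97 (mod 839), so (-742|839) = (97|839).
97 ≡ 1 (mod 4), so quadratic reciprocity gives (97|839) = (839|97). Reduce: 839 ≡ 63 (mod 97). Now have (63|97).
97 ≡ 1 (mod 4), so quadratic reciprocity gives (63|97) = (97|63). Reduce: 97 ≡ 34 (mod 63). Now have (34|63).
Factor out 2: 34 = 2·17. Since 63 ≡ 7 (mod 8), (2|63) = +1. Now have (17|63).
17 ≡ 1 (mod 4), so quadratic reciprocity gives (17|63) = (63|17). Reduce: 63 ≡ 12 (mod 17). Now have (12|17).
Factor out 2: 12 = 2^2·3. Since 17 ≡ 1 (mod 8), (2|17) = +1, and (2|17)^2 = +1. Now have (3|17).
17 ≡ 1 (mod 4), so quadratic reciprocity gives (3|17) = (17|3). Reduce: 17 ≡ 2 (mod 3). Now have (2|3).
Factor out 2: 2 = 2. Since 3 ≡ 3 (mod 8), (2|3) = -1. Now have -(1|3).
(1|3) = 1. Collecting the sign factors: -1.

-1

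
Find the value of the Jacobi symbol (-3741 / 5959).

1

(-3741 / 5959)
  = -(3741 / 5959)    [5959 ≡ 3 mod 4 ⇒ (-1 / 5959) = -1]
  = -(5959 / 3741)    [QR: 3741 ≡ 1 mod 4, sign kept]
  = -(2218 / 3741)    [5959 ≡ 2218 mod 3741]
  = (1109 / 3741)    [3741 ≡ 5 mod 8 ⇒ (2 / 3741) = -1]
  = (3741 / 1109)    [QR: 1109 ≡ 1 mod 4, sign kept]
  = (414 / 1109)    [3741 ≡ 414 mod 1109]
  = -(207 / 1109)    [1109 ≡ 5 mod 8 ⇒ (2 / 1109) = -1]
  = -(1109 / 207)    [QR: 1109 ≡ 1 mod 4, sign kept]
  = -(74 / 207)    [1109 ≡ 74 mod 207]
  = -(37 / 207)    [207 ≡ 7 mod 8 ⇒ (2 / 207) = +1]
  = -(207 / 37)    [QR: 37 ≡ 1 mod 4, sign kept]
  = -(22 / 37)    [207 ≡ 22 mod 37]
  = (11 / 37)    [37 ≡ 5 mod 8 ⇒ (2 / 37) = -1]
  = (37 / 11)    [QR: 37 ≡ 1 mod 4, sign kept]
  = (4 / 11)    [37 ≡ 4 mod 11]
  = (1 / 11)    [11 ≡ 3 mod 8 ⇒ (2 / 11)^2 = +1]
  = 1    [(1 / 11) = 1]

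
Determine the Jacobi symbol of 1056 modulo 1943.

(1056|1943)
  = (33|1943)    [1943 ≡ 7 mod 8 ⇒ (2|1943)^5 = +1]
  = (1943|33)    [QR: 33 ≡ 1 mod 4, sign kept]
  = (29|33)    [1943 ≡ 29 mod 33]
  = (33|29)    [QR: 29 ≡ 1 mod 4, sign kept]
  = (4|29)    [33 ≡ 4 mod 29]
  = (1|29)    [29 ≡ 5 mod 8 ⇒ (2|29)^2 = +1]
  = 1    [(1|29) = 1]

1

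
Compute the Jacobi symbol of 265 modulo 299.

265 ≡ 1 (mod 4), so quadratic reciprocity gives (265/299) = (299/265). Reduce: 299 ≡ 34 (mod 265). Now have (34/265).
Factor out 2: 34 = 2·17. Since 265 ≡ 1 (mod 8), (2/265) = +1. Now have (17/265).
17 ≡ 1 (mod 4), so quadratic reciprocity gives (17/265) = (265/17). Reduce: 265 ≡ 10 (mod 17). Now have (10/17).
Factor out 2: 10 = 2·5. Since 17 ≡ 1 (mod 8), (2/17) = +1. Now have (5/17).
5 ≡ 1 (mod 4), so quadratic reciprocity gives (5/17) = (17/5). Reduce: 17 ≡ 2 (mod 5). Now have (2/5).
Factor out 2: 2 = 2. Since 5 ≡ 5 (mod 8), (2/5) = -1. Now have -(1/5).
(1/5) = 1. Collecting the sign factors: -1.

-1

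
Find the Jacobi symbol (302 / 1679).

(302 / 1679)
  = (151 / 1679)    [1679 ≡ 7 mod 8 ⇒ (2 / 1679) = +1]
  = -(1679 / 151)    [QR: both ≡ 3 mod 4, sign flips]
  = -(18 / 151)    [1679 ≡ 18 mod 151]
  = -(9 / 151)    [151 ≡ 7 mod 8 ⇒ (2 / 151) = +1]
  = -(151 / 9)    [QR: 9 ≡ 1 mod 4, sign kept]
  = -(7 / 9)    [151 ≡ 7 mod 9]
  = -(9 / 7)    [QR: 9 ≡ 1 mod 4, sign kept]
  = -(2 / 7)    [9 ≡ 2 mod 7]
  = -(1 / 7)    [7 ≡ 7 mod 8 ⇒ (2 / 7) = +1]
  = -1    [(1 / 7) = 1]

-1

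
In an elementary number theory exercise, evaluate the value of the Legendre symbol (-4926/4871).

(-4926/4871)
  = -(4926/4871)    [4871 ≡ 3 mod 4 ⇒ (-1/4871) = -1]
  = -(55/4871)    [4926 ≡ 55 mod 4871]
  = (4871/55)    [QR: both ≡ 3 mod 4, sign flips]
  = (31/55)    [4871 ≡ 31 mod 55]
  = -(55/31)    [QR: both ≡ 3 mod 4, sign flips]
  = -(24/31)    [55 ≡ 24 mod 31]
  = -(3/31)    [31 ≡ 7 mod 8 ⇒ (2/31)^3 = +1]
  = (31/3)    [QR: both ≡ 3 mod 4, sign flips]
  = (1/3)    [31 ≡ 1 mod 3]
  = 1    [(1/3) = 1]

1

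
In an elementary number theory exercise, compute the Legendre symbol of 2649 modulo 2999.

2649 ≡ 1 (mod 4), so quadratic reciprocity gives (2649/2999) = (2999/2649). Reduce: 2999 ≡ 350 (mod 2649). Now have (350/2649).
Factor out 2: 350 = 2·175. Since 2649 ≡ 1 (mod 8), (2/2649) = +1. Now have (175/2649).
2649 ≡ 1 (mod 4), so quadratic reciprocity gives (175/2649) = (2649/175). Reduce: 2649 ≡ 24 (mod 175). Now have (24/175).
Factor out 2: 24 = 2^3·3. Since 175 ≡ 7 (mod 8), (2/175) = +1, and (2/175)^3 = +1. Now have (3/175).
Both 3 ≡ 3 and 175 ≡ 3 (mod 4), so reciprocity gives (3/175) = -(175/3). Reduce: 175 ≡ 1 (mod 3). Now have -(1/3).
(1/3) = 1. Collecting the sign factors: -1.

-1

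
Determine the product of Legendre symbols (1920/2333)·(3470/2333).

-1

By multiplicativity, (1920·3470/2333) = (1920/2333)·(3470/2333).
First factor (1920/2333):
(1920/2333)
  = -(15/2333)    [2333 ≡ 5 mod 8 ⇒ (2/2333)^7 = -1]
  = -(2333/15)    [QR: 2333 ≡ 1 mod 4, sign kept]
  = -(8/15)    [2333 ≡ 8 mod 15]
  = -(1/15)    [15 ≡ 7 mod 8 ⇒ (2/15)^3 = +1]
  = -1    [(1/15) = 1]
Second factor (3470/2333):
(3470/2333)
  = (1137/2333)    [3470 ≡ 1137 mod 2333]
  = (2333/1137)    [QR: 1137 ≡ 1 mod 4, sign kept]
  = (59/1137)    [2333 ≡ 59 mod 1137]
  = (1137/59)    [QR: 1137 ≡ 1 mod 4, sign kept]
  = (16/59)    [1137 ≡ 16 mod 59]
  = (1/59)    [59 ≡ 3 mod 8 ⇒ (2/59)^4 = +1]
  = 1    [(1/59) = 1]
Product: (-1)·(1) = -1.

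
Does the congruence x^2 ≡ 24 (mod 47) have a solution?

yes

Factor out 2: 24 = 2^3·3. Since 47 ≡ 7 (mod 8), (2|47) = +1, and (2|47)^3 = +1. Now have (3|47).
Both 3 ≡ 3 and 47 ≡ 3 (mod 4), so reciprocity gives (3|47) = -(47|3). Reduce: 47 ≡ 2 (mod 3). Now have -(2|3).
Factor out 2: 2 = 2. Since 3 ≡ 3 (mod 8), (2|3) = -1. Now have (1|3).
(1|3) = 1. Collecting the sign factors: 1.
The Legendre symbol is 1, so x^2 ≡ 24 (mod 47) has solution.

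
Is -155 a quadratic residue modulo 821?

no

Pull out -1: (-155/821) = (-1/821)·(155/821). Since 821 ≡ 1 (mod 4), (-1/821) = +1. Now have (155/821).
821 ≡ 1 (mod 4), so quadratic reciprocity gives (155/821) = (821/155). Reduce: 821 ≡ 46 (mod 155). Now have (46/155).
Factor out 2: 46 = 2·23. Since 155 ≡ 3 (mod 8), (2/155) = -1. Now have -(23/155).
Both 23 ≡ 3 and 155 ≡ 3 (mod 4), so reciprocity gives (23/155) = -(155/23). Reduce: 155 ≡ 17 (mod 23). Now have (17/23).
17 ≡ 1 (mod 4), so quadratic reciprocity gives (17/23) = (23/17). Reduce: 23 ≡ 6 (mod 17). Now have (6/17).
Factor out 2: 6 = 2·3. Since 17 ≡ 1 (mod 8), (2/17) = +1. Now have (3/17).
17 ≡ 1 (mod 4), so quadratic reciprocity gives (3/17) = (17/3). Reduce: 17 ≡ 2 (mod 3). Now have (2/3).
Factor out 2: 2 = 2. Since 3 ≡ 3 (mod 8), (2/3) = -1. Now have -(1/3).
(1/3) = 1. Collecting the sign factors: -1.
(-155/821) = -1, and 821 is prime, so -155 is not a quadratic residue mod 821.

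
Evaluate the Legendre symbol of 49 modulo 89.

1

49 ≡ 1 (mod 4), so quadratic reciprocity gives (49|89) = (89|49). Reduce: 89 ≡ 40 (mod 49). Now have (40|49).
Factor out 2: 40 = 2^3·5. Since 49 ≡ 1 (mod 8), (2|49) = +1, and (2|49)^3 = +1. Now have (5|49).
5 ≡ 1 (mod 4), so quadratic reciprocity gives (5|49) = (49|5). Reduce: 49 ≡ 4 (mod 5). Now have (4|5).
Factor out 2: 4 = 2^2. Since 5 ≡ 5 (mod 8), (2|5) = -1, and (2|5)^2 = +1. Now have (1|5).
(1|5) = 1. Collecting the sign factors: 1.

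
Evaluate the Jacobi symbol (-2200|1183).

Reduce the numerator: -2200 ≡ 166 (mod 1183), so (-2200|1183) = (166|1183).
Factor out 2: 166 = 2·83. Since 1183 ≡ 7 (mod 8), (2|1183) = +1. Now have (83|1183).
Both 83 ≡ 3 and 1183 ≡ 3 (mod 4), so reciprocity gives (83|1183) = -(1183|83). Reduce: 1183 ≡ 21 (mod 83). Now have -(21|83).
21 ≡ 1 (mod 4), so quadratic reciprocity gives (21|83) = (83|21). Reduce: 83 ≡ 20 (mod 21). Now have -(20|21).
Factor out 2: 20 = 2^2·5. Since 21 ≡ 5 (mod 8), (2|21) = -1, and (2|21)^2 = +1. Now have -(5|21).
5 ≡ 1 (mod 4), so quadratic reciprocity gives (5|21) = (21|5). Reduce: 21 ≡ 1 (mod 5). Now have -(1|5).
(1|5) = 1. Collecting the sign factors: -1.

-1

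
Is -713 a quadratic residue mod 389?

yes

Reduce the numerator: -713 ≡ 65 (mod 389), so (-713/389) = (65/389).
65 ≡ 1 (mod 4), so quadratic reciprocity gives (65/389) = (389/65). Reduce: 389 ≡ 64 (mod 65). Now have (64/65).
Factor out 2: 64 = 2^6. Since 65 ≡ 1 (mod 8), (2/65) = +1, and (2/65)^6 = +1. Now have (1/65).
(1/65) = 1. Collecting the sign factors: 1.
The Legendre symbol is 1, so x^2 ≡ -713 (mod 389) has solution.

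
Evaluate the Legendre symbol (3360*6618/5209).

-1

By multiplicativity, (3360·6618/5209) = (3360/5209)·(6618/5209).
First factor (3360/5209):
Factor out 2: 3360 = 2^5·105. Since 5209 ≡ 1 (mod 8), (2/5209) = +1, and (2/5209)^5 = +1. Now have (105/5209).
105 ≡ 1 (mod 4), so quadratic reciprocity gives (105/5209) = (5209/105). Reduce: 5209 ≡ 64 (mod 105). Now have (64/105).
Factor out 2: 64 = 2^6. Since 105 ≡ 1 (mod 8), (2/105) = +1, and (2/105)^6 = +1. Now have (1/105).
(1/105) = 1. Collecting the sign factors: 1.
Second factor (6618/5209):
Reduce the numerator: 6618 ≡ 1409 (mod 5209), so (6618/5209) = (1409/5209).
1409 ≡ 1 (mod 4), so quadratic reciprocity gives (1409/5209) = (5209/1409). Reduce: 5209 ≡ 982 (mod 1409). Now have (982/1409).
Factor out 2: 982 = 2·491. Since 1409 ≡ 1 (mod 8), (2/1409) = +1. Now have (491/1409).
1409 ≡ 1 (mod 4), so quadratic reciprocity gives (491/1409) = (1409/491). Reduce: 1409 ≡ 427 (mod 491). Now have (427/491).
Both 427 ≡ 3 and 491 ≡ 3 (mod 4), so reciprocity gives (427/491) = -(491/427). Reduce: 491 ≡ 64 (mod 427). Now have -(64/427).
Factor out 2: 64 = 2^6. Since 427 ≡ 3 (mod 8), (2/427) = -1, and (2/427)^6 = +1. Now have -(1/427).
(1/427) = 1. Collecting the sign factors: -1.
Product: (1)·(-1) = -1.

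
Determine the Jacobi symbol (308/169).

(308/169)
  = (139/169)    [308 ≡ 139 mod 169]
  = (169/139)    [QR: 169 ≡ 1 mod 4, sign kept]
  = (30/139)    [169 ≡ 30 mod 139]
  = -(15/139)    [139 ≡ 3 mod 8 ⇒ (2/139) = -1]
  = (139/15)    [QR: both ≡ 3 mod 4, sign flips]
  = (4/15)    [139 ≡ 4 mod 15]
  = (1/15)    [15 ≡ 7 mod 8 ⇒ (2/15)^2 = +1]
  = 1    [(1/15) = 1]

1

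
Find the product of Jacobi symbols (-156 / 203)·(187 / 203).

-1

By multiplicativity, (-156·187 / 203) = (-156 / 203)·(187 / 203).
First factor (-156 / 203):
(-156 / 203)
  = -(156 / 203)    [203 ≡ 3 mod 4 ⇒ (-1 / 203) = -1]
  = -(39 / 203)    [203 ≡ 3 mod 8 ⇒ (2 / 203)^2 = +1]
  = (203 / 39)    [QR: both ≡ 3 mod 4, sign flips]
  = (8 / 39)    [203 ≡ 8 mod 39]
  = (1 / 39)    [39 ≡ 7 mod 8 ⇒ (2 / 39)^3 = +1]
  = 1    [(1 / 39) = 1]
Second factor (187 / 203):
(187 / 203)
  = -(203 / 187)    [QR: both ≡ 3 mod 4, sign flips]
  = -(16 / 187)    [203 ≡ 16 mod 187]
  = -(1 / 187)    [187 ≡ 3 mod 8 ⇒ (2 / 187)^4 = +1]
  = -1    [(1 / 187) = 1]
Product: (1)·(-1) = -1.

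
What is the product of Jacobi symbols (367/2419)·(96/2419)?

By multiplicativity, (367·96/2419) = (367/2419)·(96/2419).
First factor (367/2419):
(367/2419)
  = -(2419/367)    [QR: both ≡ 3 mod 4, sign flips]
  = -(217/367)    [2419 ≡ 217 mod 367]
  = -(367/217)    [QR: 217 ≡ 1 mod 4, sign kept]
  = -(150/217)    [367 ≡ 150 mod 217]
  = -(75/217)    [217 ≡ 1 mod 8 ⇒ (2/217) = +1]
  = -(217/75)    [QR: 217 ≡ 1 mod 4, sign kept]
  = -(67/75)    [217 ≡ 67 mod 75]
  = (75/67)    [QR: both ≡ 3 mod 4, sign flips]
  = (8/67)    [75 ≡ 8 mod 67]
  = -(1/67)    [67 ≡ 3 mod 8 ⇒ (2/67)^3 = -1]
  = -1    [(1/67) = 1]
Second factor (96/2419):
(96/2419)
  = -(3/2419)    [2419 ≡ 3 mod 8 ⇒ (2/2419)^5 = -1]
  = (2419/3)    [QR: both ≡ 3 mod 4, sign flips]
  = (1/3)    [2419 ≡ 1 mod 3]
  = 1    [(1/3) = 1]
Product: (-1)·(1) = -1.

-1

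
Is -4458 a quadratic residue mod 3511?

no

(-4458/3511)
  = (2564/3511)    [-4458 ≡ 2564 mod 3511]
  = (641/3511)    [3511 ≡ 7 mod 8 ⇒ (2/3511)^2 = +1]
  = (3511/641)    [QR: 641 ≡ 1 mod 4, sign kept]
  = (306/641)    [3511 ≡ 306 mod 641]
  = (153/641)    [641 ≡ 1 mod 8 ⇒ (2/641) = +1]
  = (641/153)    [QR: 153 ≡ 1 mod 4, sign kept]
  = (29/153)    [641 ≡ 29 mod 153]
  = (153/29)    [QR: 29 ≡ 1 mod 4, sign kept]
  = (8/29)    [153 ≡ 8 mod 29]
  = -(1/29)    [29 ≡ 5 mod 8 ⇒ (2/29)^3 = -1]
  = -1    [(1/29) = 1]
(-4458/3511) = -1, and 3511 is prime, so -4458 is not a quadratic residue mod 3511.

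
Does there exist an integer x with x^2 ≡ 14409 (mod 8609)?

Reduce the numerator: 14409 ≡ 5800 (mod 8609), so (14409/8609) = (5800/8609).
Factor out 2: 5800 = 2^3·725. Since 8609 ≡ 1 (mod 8), (2/8609) = +1, and (2/8609)^3 = +1. Now have (725/8609).
725 ≡ 1 (mod 4), so quadratic reciprocity gives (725/8609) = (8609/725). Reduce: 8609 ≡ 634 (mod 725). Now have (634/725).
Factor out 2: 634 = 2·317. Since 725 ≡ 5 (mod 8), (2/725) = -1. Now have -(317/725).
317 ≡ 1 (mod 4), so quadratic reciprocity gives (317/725) = (725/317). Reduce: 725 ≡ 91 (mod 317). Now have -(91/317).
317 ≡ 1 (mod 4), so quadratic reciprocity gives (91/317) = (317/91). Reduce: 317 ≡ 44 (mod 91). Now have -(44/91).
Factor out 2: 44 = 2^2·11. Since 91 ≡ 3 (mod 8), (2/91) = -1, and (2/91)^2 = +1. Now have -(11/91).
Both 11 ≡ 3 and 91 ≡ 3 (mod 4), so reciprocity gives (11/91) = -(91/11). Reduce: 91 ≡ 3 (mod 11). Now have (3/11).
Both 3 ≡ 3 and 11 ≡ 3 (mod 4), so reciprocity gives (3/11) = -(11/3). Reduce: 11 ≡ 2 (mod 3). Now have -(2/3).
Factor out 2: 2 = 2. Since 3 ≡ 3 (mod 8), (2/3) = -1. Now have (1/3).
(1/3) = 1. Collecting the sign factors: 1.
(14409/8609) = 1, and 8609 is prime, so 14409 is a quadratic residue mod 8609.

yes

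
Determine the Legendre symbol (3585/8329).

(3585/8329)
  = (8329/3585)    [QR: 3585 ≡ 1 mod 4, sign kept]
  = (1159/3585)    [8329 ≡ 1159 mod 3585]
  = (3585/1159)    [QR: 3585 ≡ 1 mod 4, sign kept]
  = (108/1159)    [3585 ≡ 108 mod 1159]
  = (27/1159)    [1159 ≡ 7 mod 8 ⇒ (2/1159)^2 = +1]
  = -(1159/27)    [QR: both ≡ 3 mod 4, sign flips]
  = -(25/27)    [1159 ≡ 25 mod 27]
  = -(27/25)    [QR: 25 ≡ 1 mod 4, sign kept]
  = -(2/25)    [27 ≡ 2 mod 25]
  = -(1/25)    [25 ≡ 1 mod 8 ⇒ (2/25) = +1]
  = -1    [(1/25) = 1]

-1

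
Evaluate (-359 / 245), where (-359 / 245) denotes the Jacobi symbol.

Reduce the numerator: -359 ≡ 131 (mod 245), so (-359 / 245) = (131 / 245).
245 ≡ 1 (mod 4), so quadratic reciprocity gives (131 / 245) = (245 / 131). Reduce: 245 ≡ 114 (mod 131). Now have (114 / 131).
Factor out 2: 114 = 2·57. Since 131 ≡ 3 (mod 8), (2 / 131) = -1. Now have -(57 / 131).
57 ≡ 1 (mod 4), so quadratic reciprocity gives (57 / 131) = (131 / 57). Reduce: 131 ≡ 17 (mod 57). Now have -(17 / 57).
17 ≡ 1 (mod 4), so quadratic reciprocity gives (17 / 57) = (57 / 17). Reduce: 57 ≡ 6 (mod 17). Now have -(6 / 17).
Factor out 2: 6 = 2·3. Since 17 ≡ 1 (mod 8), (2 / 17) = +1. Now have -(3 / 17).
17 ≡ 1 (mod 4), so quadratic reciprocity gives (3 / 17) = (17 / 3). Reduce: 17 ≡ 2 (mod 3). Now have -(2 / 3).
Factor out 2: 2 = 2. Since 3 ≡ 3 (mod 8), (2 / 3) = -1. Now have (1 / 3).
(1 / 3) = 1. Collecting the sign factors: 1.

1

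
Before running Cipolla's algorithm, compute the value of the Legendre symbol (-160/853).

1

(-160/853)
  = (693/853)    [-160 ≡ 693 mod 853]
  = (853/693)    [QR: 693 ≡ 1 mod 4, sign kept]
  = (160/693)    [853 ≡ 160 mod 693]
  = -(5/693)    [693 ≡ 5 mod 8 ⇒ (2/693)^5 = -1]
  = -(693/5)    [QR: 5 ≡ 1 mod 4, sign kept]
  = -(3/5)    [693 ≡ 3 mod 5]
  = -(5/3)    [QR: 5 ≡ 1 mod 4, sign kept]
  = -(2/3)    [5 ≡ 2 mod 3]
  = (1/3)    [3 ≡ 3 mod 8 ⇒ (2/3) = -1]
  = 1    [(1/3) = 1]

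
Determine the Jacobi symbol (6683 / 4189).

1

Reduce the numerator: 6683 ≡ 2494 (mod 4189), so (6683 / 4189) = (2494 / 4189).
Factor out 2: 2494 = 2·1247. Since 4189 ≡ 5 (mod 8), (2 / 4189) = -1. Now have -(1247 / 4189).
4189 ≡ 1 (mod 4), so quadratic reciprocity gives (1247 / 4189) = (4189 / 1247). Reduce: 4189 ≡ 448 (mod 1247). Now have -(448 / 1247).
Factor out 2: 448 = 2^6·7. Since 1247 ≡ 7 (mod 8), (2 / 1247) = +1, and (2 / 1247)^6 = +1. Now have -(7 / 1247).
Both 7 ≡ 3 and 1247 ≡ 3 (mod 4), so reciprocity gives (7 / 1247) = -(1247 / 7). Reduce: 1247 ≡ 1 (mod 7). Now have (1 / 7).
(1 / 7) = 1. Collecting the sign factors: 1.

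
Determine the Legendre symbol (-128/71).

-1

Reduce the numerator: -128 ≡ 14 (mod 71), so (-128/71) = (14/71).
Factor out 2: 14 = 2·7. Since 71 ≡ 7 (mod 8), (2/71) = +1. Now have (7/71).
Both 7 ≡ 3 and 71 ≡ 3 (mod 4), so reciprocity gives (7/71) = -(71/7). Reduce: 71 ≡ 1 (mod 7). Now have -(1/7).
(1/7) = 1. Collecting the sign factors: -1.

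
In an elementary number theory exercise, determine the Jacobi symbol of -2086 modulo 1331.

(-2086/1331)
  = -(2086/1331)    [1331 ≡ 3 mod 4 ⇒ (-1/1331) = -1]
  = -(755/1331)    [2086 ≡ 755 mod 1331]
  = (1331/755)    [QR: both ≡ 3 mod 4, sign flips]
  = (576/755)    [1331 ≡ 576 mod 755]
  = (9/755)    [755 ≡ 3 mod 8 ⇒ (2/755)^6 = +1]
  = (755/9)    [QR: 9 ≡ 1 mod 4, sign kept]
  = (8/9)    [755 ≡ 8 mod 9]
  = (1/9)    [9 ≡ 1 mod 8 ⇒ (2/9)^3 = +1]
  = 1    [(1/9) = 1]

1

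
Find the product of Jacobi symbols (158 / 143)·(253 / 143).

By multiplicativity, (158·253 / 143) = (158 / 143)·(253 / 143).
First factor (158 / 143):
(158 / 143)
  = (15 / 143)    [158 ≡ 15 mod 143]
  = -(143 / 15)    [QR: both ≡ 3 mod 4, sign flips]
  = -(8 / 15)    [143 ≡ 8 mod 15]
  = -(1 / 15)    [15 ≡ 7 mod 8 ⇒ (2 / 15)^3 = +1]
  = -1    [(1 / 15) = 1]
Second factor (253 / 143):
(253 / 143)
  = (110 / 143)    [253 ≡ 110 mod 143]
  = (55 / 143)    [143 ≡ 7 mod 8 ⇒ (2 / 143) = +1]
  = -(143 / 55)    [QR: both ≡ 3 mod 4, sign flips]
  = -(33 / 55)    [143 ≡ 33 mod 55]
  = -(55 / 33)    [QR: 33 ≡ 1 mod 4, sign kept]
  = -(22 / 33)    [55 ≡ 22 mod 33]
  = -(11 / 33)    [33 ≡ 1 mod 8 ⇒ (2 / 33) = +1]
  = -(33 / 11)    [QR: 33 ≡ 1 mod 4, sign kept]
  = -(0 / 11)    [33 ≡ 0 mod 11]
  = 0    [numerator 0, gcd > 1]
Product: (-1)·(0) = 0.

0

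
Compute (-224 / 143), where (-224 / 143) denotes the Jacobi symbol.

-1

Reduce the numerator: -224 ≡ 62 (mod 143), so (-224 / 143) = (62 / 143).
Factor out 2: 62 = 2·31. Since 143 ≡ 7 (mod 8), (2 / 143) = +1. Now have (31 / 143).
Both 31 ≡ 3 and 143 ≡ 3 (mod 4), so reciprocity gives (31 / 143) = -(143 / 31). Reduce: 143 ≡ 19 (mod 31). Now have -(19 / 31).
Both 19 ≡ 3 and 31 ≡ 3 (mod 4), so reciprocity gives (19 / 31) = -(31 / 19). Reduce: 31 ≡ 12 (mod 19). Now have (12 / 19).
Factor out 2: 12 = 2^2·3. Since 19 ≡ 3 (mod 8), (2 / 19) = -1, and (2 / 19)^2 = +1. Now have (3 / 19).
Both 3 ≡ 3 and 19 ≡ 3 (mod 4), so reciprocity gives (3 / 19) = -(19 / 3). Reduce: 19 ≡ 1 (mod 3). Now have -(1 / 3).
(1 / 3) = 1. Collecting the sign factors: -1.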